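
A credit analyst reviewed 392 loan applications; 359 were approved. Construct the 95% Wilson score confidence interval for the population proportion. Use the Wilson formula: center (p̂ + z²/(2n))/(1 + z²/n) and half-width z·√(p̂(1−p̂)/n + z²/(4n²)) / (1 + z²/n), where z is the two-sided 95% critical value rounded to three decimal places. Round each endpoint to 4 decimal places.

Here p̂ = 359/392 = 0.91582 and z = 1.960 (z² = 3.841600).
1 + z²/n = 1.009800.
Adjusted center: (0.91582 + z²/(2n))/1.009800 = 0.91178.
Radicand: p̂(1−p̂)/n + z²/(4n²) = 0.000196675 + 0.000006250 = 0.000202925.
Half-width = 1.960·√0.000202925/1.009800 = 0.02765.
Interval: 0.91178 ± 0.02765 → (0.8841, 0.9394).

(0.8841, 0.9394)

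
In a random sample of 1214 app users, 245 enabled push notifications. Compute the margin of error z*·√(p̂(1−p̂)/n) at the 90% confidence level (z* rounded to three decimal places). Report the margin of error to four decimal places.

With x = 245 successes in n = 1214, p̂ = 0.20181.
SE(p̂) = √(0.20181·0.79819/1214) = 0.011519.
The 90% critical value is z* = 1.645.
So ME = 0.0189.

ME = 0.0189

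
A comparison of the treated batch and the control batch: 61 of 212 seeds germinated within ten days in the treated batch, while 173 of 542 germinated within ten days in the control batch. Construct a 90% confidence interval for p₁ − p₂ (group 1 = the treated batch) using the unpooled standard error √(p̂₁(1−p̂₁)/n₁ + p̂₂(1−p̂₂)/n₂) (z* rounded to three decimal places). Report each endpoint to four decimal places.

(-0.0923, 0.0294)

p̂₁ = 61/212 = 0.28774, p̂₂ = 173/542 = 0.31919; p̂₁ − p̂₂ = -0.03145.
Unpooled SE = √(p̂₁(1−p̂₁)/n₁ + p̂₂(1−p̂₂)/n₂) = √(0.000966717 + 0.000400936) = 0.036982.
z* = 1.645 at the 90% level. Margin of error = 0.06084.
So the interval runs from -0.0923 to 0.0294.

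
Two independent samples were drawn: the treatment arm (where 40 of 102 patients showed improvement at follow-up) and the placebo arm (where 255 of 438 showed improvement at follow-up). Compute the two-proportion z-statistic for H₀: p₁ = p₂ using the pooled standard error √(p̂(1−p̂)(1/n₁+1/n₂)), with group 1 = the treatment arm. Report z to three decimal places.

z = -3.472

p̂₁ = 40/102 = 0.39216, p̂₂ = 255/438 = 0.58219.
Pooled p̂ = (40+255)/(102+438) = 295/540 = 0.54630.
SE = √[p̂(1−p̂)(1/n₁+1/n₂)] = √[0.54630·0.45370·(1/102+1/438)] ≈ 0.054734.
z = (p̂₁ − p̂₂)/SE = (0.39216 − 0.58219)/0.054734 = -0.19003/0.054734 = -3.472.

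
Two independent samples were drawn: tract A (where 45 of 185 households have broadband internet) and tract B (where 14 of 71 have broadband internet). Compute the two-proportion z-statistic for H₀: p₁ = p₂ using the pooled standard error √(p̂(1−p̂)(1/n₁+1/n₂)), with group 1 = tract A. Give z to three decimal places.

Sample proportions: p̂₁ = 45/185 = 0.24324 and p̂₂ = 14/71 = 0.19718.
Pooled p̂ = (45+14)/(185+71) = 59/256 = 0.23047.
SE = √[p̂(1−p̂)(1/n₁+1/n₂)] = √[0.23047·0.76953·(1/185+1/71)] ≈ 0.058793.
z = 0.04606/0.058793 = 0.783.

z = 0.783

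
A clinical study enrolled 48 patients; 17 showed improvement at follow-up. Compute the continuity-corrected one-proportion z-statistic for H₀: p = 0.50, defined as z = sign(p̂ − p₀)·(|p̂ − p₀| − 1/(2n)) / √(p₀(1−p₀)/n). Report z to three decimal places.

With x = 17 successes in n = 48, p̂ = 0.35417. p̂ − p₀ = -0.145833.
1/(2n) = 0.010417.
Corrected numerator: |-0.145833| − 0.010417 = 0.135416.
Under H₀, SE = √(p₀(1−p₀)/n) = √(0.50·0.50/48) = √0.005208333 = 0.072169.
z = (−)0.135416/0.072169 = -1.876.

z = -1.876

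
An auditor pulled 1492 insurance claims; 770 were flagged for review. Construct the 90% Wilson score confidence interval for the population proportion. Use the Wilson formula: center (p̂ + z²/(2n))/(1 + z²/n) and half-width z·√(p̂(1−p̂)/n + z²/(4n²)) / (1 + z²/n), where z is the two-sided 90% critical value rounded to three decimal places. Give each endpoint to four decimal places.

Here p̂ = 770/1492 = 0.51609 and z = 1.645 (z² = 2.706025).
1 + z²/n = 1.001814.
Center = (0.51609 + 0.000907)/1.001814 = 0.51606.
Radicand: p̂(1−p̂)/n + z²/(4n²) = 0.000167387 + 0.000000304 = 0.000167691.
Half-width = 1.645·√0.000167691/1.001814 = 0.02126.
CI: 0.51606 ± 0.02126 = (0.4948, 0.5373).

(0.4948, 0.5373)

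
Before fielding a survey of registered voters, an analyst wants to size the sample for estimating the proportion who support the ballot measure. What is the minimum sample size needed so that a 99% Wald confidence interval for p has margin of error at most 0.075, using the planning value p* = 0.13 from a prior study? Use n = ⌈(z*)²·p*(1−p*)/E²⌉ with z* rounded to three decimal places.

The 99% critical value is z* = 2.576.
p*(1−p*) = 0.13·0.87 = 0.1131.
(z*)²·p*(1−p*)/E² = 6.635776·0.1131/0.005625 = 133.423.
Rounding up, n = 134.

n = 134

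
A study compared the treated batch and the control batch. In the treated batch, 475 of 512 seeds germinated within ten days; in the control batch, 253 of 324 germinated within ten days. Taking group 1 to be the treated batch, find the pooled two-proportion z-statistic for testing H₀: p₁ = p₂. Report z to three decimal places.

Sample proportions: p̂₁ = 475/512 = 0.92773 and p̂₂ = 253/324 = 0.78086.
Pooled p̂ = (475+253)/(512+324) = 728/836 = 0.87081.
SE = √[p̂(1−p̂)(1/n₁+1/n₂)] = √[0.87081·0.12919·(1/512+1/324)] ≈ 0.023810.
z = (p̂₁ − p̂₂)/SE = (0.92773 − 0.78086)/0.023810 = 0.14687/0.023810 = 6.168.

z = 6.168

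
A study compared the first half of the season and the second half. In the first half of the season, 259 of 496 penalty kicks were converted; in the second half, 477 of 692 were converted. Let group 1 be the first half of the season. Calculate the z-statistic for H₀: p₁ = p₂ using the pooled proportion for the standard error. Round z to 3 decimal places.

z = -5.851

Sample proportions: p̂₁ = 259/496 = 0.52218 and p̂₂ = 477/692 = 0.68931.
Pooling: p̂ = 736/1188 = 0.61953.
SE = √[p̂(1−p̂)(1/n₁+1/n₂)] = √[0.61953·0.38047·(1/496+1/692)] ≈ 0.028563.
z = -0.16713/0.028563 = -5.851.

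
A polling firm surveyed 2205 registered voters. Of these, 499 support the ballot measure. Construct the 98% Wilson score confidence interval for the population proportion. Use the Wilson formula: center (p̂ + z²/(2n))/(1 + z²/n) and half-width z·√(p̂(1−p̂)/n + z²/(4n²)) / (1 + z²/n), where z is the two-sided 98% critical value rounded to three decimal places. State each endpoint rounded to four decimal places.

(0.2063, 0.2477)

Here p̂ = 499/2205 = 0.22630 and z = 2.326 (z² = 5.410276).
Denominator 1 + z²/n = 1 + 5.410276/2205 = 1.002454.
Center = (0.22630 + 0.001227)/1.002454 = 0.22697.
Radicand: p̂(1−p̂)/n + z²/(4n²) = 0.000079406 + 0.000000278 = 0.000079684.
Half-width = 2.326·√0.000079684/1.002454 = 0.02071.
So the interval runs from 0.2063 to 0.2477.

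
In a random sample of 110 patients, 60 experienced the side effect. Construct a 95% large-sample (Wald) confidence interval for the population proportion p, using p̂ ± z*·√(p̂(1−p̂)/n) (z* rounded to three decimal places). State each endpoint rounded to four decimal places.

(0.4524, 0.6385)

The sample proportion is 60/110 = 0.54545.
SE(p̂) = √(0.54545·0.45455/110) = 0.047476.
z* = 1.960 at the 95% level.
Margin = 1.960·0.047476 = 0.09305.
CI: 0.54545 ± 0.09305 = (0.4524, 0.6385).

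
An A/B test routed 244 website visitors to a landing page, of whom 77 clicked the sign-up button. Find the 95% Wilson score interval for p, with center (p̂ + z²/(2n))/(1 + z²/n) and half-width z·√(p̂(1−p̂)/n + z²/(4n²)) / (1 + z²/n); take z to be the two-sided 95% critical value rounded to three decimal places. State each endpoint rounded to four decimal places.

(0.2605, 0.3764)

Here p̂ = 77/244 = 0.31557 and z = 1.960 (z² = 3.841600).
1 + z²/n = 1.015744.
Adjusted center: (0.31557 + z²/(2n))/1.015744 = 0.31843.
Radicand: p̂(1−p̂)/n + z²/(4n²) = 0.000885192 + 0.000016131 = 0.000901323.
Half-width = z·√(radicand)/denom = 1.960·0.030022/1.015744 = 0.05793.
CI: 0.31843 ± 0.05793 = (0.2605, 0.3764).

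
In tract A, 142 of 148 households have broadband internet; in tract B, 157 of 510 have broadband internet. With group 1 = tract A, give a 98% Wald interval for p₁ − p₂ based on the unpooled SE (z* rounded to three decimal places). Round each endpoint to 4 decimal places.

(0.5909, 0.7123)

p̂₁ = 0.95946, p̂₂ = 0.30784, so the observed difference is 0.65162.
Unpooled SE = √(p̂₁(1−p̂₁)/n₁ + p̂₂(1−p̂₂)/n₂) = √(0.000262818 + 0.000417796) = 0.026089.
The 98% critical value is z* = 2.326. Margin of error = 0.06068.
CI: 0.65162 ± 0.06068 = (0.5909, 0.7123).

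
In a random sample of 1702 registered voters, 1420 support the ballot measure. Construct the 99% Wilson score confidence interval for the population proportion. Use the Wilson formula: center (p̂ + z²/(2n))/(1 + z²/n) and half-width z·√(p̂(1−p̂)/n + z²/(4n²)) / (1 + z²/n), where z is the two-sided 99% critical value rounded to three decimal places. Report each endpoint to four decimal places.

(0.8098, 0.8562)

p̂ = 1420/1702 = 0.83431; z = 2.576, so z² = 6.635776.
1 + z²/n = 1.003899.
Adjusted center: (0.83431 + z²/(2n))/1.003899 = 0.83301.
Radicand: p̂(1−p̂)/n + z²/(4n²) = 0.000081219 + 0.000000573 = 0.000081792.
Half-width = 2.576·√0.000081792/1.003899 = 0.02321.
So the interval runs from 0.8098 to 0.8562.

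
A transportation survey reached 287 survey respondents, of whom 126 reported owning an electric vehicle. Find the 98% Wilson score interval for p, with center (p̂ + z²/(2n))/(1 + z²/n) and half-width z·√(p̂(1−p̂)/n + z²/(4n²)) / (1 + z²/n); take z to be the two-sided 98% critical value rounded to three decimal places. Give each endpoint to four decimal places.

p̂ = 126/287 = 0.43902; z = 2.326, so z² = 5.410276.
1 + z²/n = 1.018851.
Center = (0.43902 + 0.009426)/1.018851 = 0.44015.
Radicand: p̂(1−p̂)/n + z²/(4n²) = 0.000858125 + 0.000016421 = 0.000874546.
Half-width = z·√(radicand)/denom = 2.326·0.029573/1.018851 = 0.06751.
CI: 0.44015 ± 0.06751 = (0.3726, 0.5077).

(0.3726, 0.5077)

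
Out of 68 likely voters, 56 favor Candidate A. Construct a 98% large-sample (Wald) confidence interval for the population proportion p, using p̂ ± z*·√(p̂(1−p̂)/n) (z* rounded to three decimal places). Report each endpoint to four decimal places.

The sample proportion is 56/68 = 0.82353.
SE = √(p̂(1−p̂)/n) = √(0.145329/68) = 0.046230.
The 98% critical value is z* = 2.326.
Margin = 2.326·0.046230 = 0.10753.
Interval: 0.82353 ± 0.10753 → (0.7160, 0.9311).

(0.7160, 0.9311)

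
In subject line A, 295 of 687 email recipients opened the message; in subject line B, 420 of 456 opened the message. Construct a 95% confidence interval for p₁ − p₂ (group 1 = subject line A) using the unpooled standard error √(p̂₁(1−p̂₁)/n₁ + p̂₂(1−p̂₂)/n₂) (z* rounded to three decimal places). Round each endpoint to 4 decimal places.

(-0.5362, -0.4471)

p̂₁ = 0.42940, p̂₂ = 0.92105, so the observed difference is -0.49165.
SE = √(0.000356646 + 0.000159462) = √0.000516108 = 0.022718.
For 95% confidence, z* = 1.960. Margin of error = 0.04453.
CI: -0.49165 ± 0.04453 = (-0.5362, -0.4471).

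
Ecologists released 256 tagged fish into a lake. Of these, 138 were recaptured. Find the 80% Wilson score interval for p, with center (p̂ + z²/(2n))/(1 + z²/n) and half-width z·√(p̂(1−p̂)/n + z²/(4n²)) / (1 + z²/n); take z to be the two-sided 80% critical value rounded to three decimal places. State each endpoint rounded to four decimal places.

p̂ = 138/256 = 0.53906; z = 1.282, so z² = 1.643524.
Denominator 1 + z²/n = 1 + 1.643524/256 = 1.006420.
Adjusted center: (0.53906 + z²/(2n))/1.006420 = 0.53881.
Radicand: p̂(1−p̂)/n + z²/(4n²) = 0.000970602 + 0.000006270 = 0.000976872.
Half-width = 1.282·√0.000976872/1.006420 = 0.03981.
CI: 0.53881 ± 0.03981 = (0.4990, 0.5786).

(0.4990, 0.5786)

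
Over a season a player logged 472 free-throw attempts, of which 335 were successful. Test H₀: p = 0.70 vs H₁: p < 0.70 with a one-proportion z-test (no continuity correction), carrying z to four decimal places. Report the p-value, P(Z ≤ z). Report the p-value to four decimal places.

p-value = 0.6780

p̂ = 335/472 = 0.70975.
Null standard error: √(0.70·0.30/472) = √0.000444915 = 0.021093.
Test statistic (full precision, shown to 4 dp): z = (335/472 − 0.70)/SE₀ ≈ 0.4620.
p-value = P(Z ≤ z) with z = 0.4620 → 0.6780.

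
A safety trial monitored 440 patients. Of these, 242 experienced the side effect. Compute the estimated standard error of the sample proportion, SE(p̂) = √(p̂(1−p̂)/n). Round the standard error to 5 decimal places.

SE = 0.02372

The sample proportion is 242/440 = 0.55000.
p̂(1−p̂) = 0.247500.
SE = √(0.247500/440) = 0.02372.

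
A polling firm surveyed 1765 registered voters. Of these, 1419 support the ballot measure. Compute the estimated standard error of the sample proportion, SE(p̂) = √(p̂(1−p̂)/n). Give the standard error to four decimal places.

p̂ = 1419/1765 = 0.80397.
p̂(1−p̂) = 0.157602.
Dividing by n and taking the root: √0.000089293 = 0.0094.

SE = 0.0094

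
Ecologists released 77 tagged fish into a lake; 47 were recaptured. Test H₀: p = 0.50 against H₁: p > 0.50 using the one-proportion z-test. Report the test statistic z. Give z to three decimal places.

z = 1.937

Sample proportion p̂ = 47/77 = 0.61039.
Under H₀, SE = √(p₀(1−p₀)/n) = √(0.50·0.50/77) = √0.003246753 = 0.056980.
Test statistic: z = 0.11039/0.056980 = 1.937.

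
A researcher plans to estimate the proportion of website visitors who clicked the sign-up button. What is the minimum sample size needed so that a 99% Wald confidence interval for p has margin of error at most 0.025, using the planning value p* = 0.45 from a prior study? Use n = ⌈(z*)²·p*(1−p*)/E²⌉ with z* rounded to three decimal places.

The 99% critical value is z* = 2.576.
p*(1−p*) = 0.45·0.55 = 0.2475.
(z*)²·p*(1−p*)/E² = 6.635776·0.2475/0.000625 = 2627.767.
Rounding up, n = 2628.

n = 2628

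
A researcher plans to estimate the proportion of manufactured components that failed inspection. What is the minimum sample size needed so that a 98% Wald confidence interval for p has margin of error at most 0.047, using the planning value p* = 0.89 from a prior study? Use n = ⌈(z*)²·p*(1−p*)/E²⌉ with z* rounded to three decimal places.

n = 240

The 98% critical value is z* = 2.326.
p*(1−p*) = 0.0979.
(z*)²·p*(1−p*)/E² = 5.410276·0.0979/0.002209 = 239.776.
⌈239.776⌉ = 240.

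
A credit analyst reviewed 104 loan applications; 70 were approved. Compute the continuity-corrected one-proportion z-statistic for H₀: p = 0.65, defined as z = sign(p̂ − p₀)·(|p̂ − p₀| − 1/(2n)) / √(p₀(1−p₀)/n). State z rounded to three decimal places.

p̂ = 70/104 = 0.67308. p̂ − p₀ = 0.023077.
1/(2n) = 0.004808.
Corrected numerator: |0.023077| − 0.004808 = 0.018269.
Under H₀, SE = √(p₀(1−p₀)/n) = √(0.65·0.35/104) = √0.002187500 = 0.046771.
z = +0.018269/0.046771 = 0.391.

z = 0.391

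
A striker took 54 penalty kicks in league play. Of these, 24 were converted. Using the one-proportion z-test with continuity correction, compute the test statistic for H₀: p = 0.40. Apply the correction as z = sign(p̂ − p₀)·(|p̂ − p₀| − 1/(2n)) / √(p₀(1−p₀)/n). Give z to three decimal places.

The sample proportion is 24/54 = 0.44444. p̂ − p₀ = 0.044444.
Continuity correction 1/(2n) = 1/108 = 0.009259.
Corrected numerator: |0.044444| − 0.009259 = 0.035185.
SE₀ = √(0.40·0.60/54) = 0.066667.
z = (+)0.035185/0.066667 = 0.528.

z = 0.528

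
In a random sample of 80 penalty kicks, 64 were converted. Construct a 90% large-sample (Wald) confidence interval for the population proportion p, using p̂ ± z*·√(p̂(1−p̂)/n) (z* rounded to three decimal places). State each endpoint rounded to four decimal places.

p̂ = 64/80 = 0.80000.
SE(p̂) = √(0.80000·0.20000/80) = 0.044721.
For 90% confidence, z* = 1.645.
Margin = 1.645·0.044721 = 0.07357.
So the interval runs from 0.7264 to 0.8736.

(0.7264, 0.8736)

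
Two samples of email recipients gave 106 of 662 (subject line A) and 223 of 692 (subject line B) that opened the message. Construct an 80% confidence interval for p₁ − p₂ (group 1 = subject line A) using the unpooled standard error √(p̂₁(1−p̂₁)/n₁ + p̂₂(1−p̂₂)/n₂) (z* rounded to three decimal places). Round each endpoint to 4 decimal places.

p̂₁ = 106/662 = 0.16012, p̂₂ = 223/692 = 0.32225; p̂₁ − p̂₂ = -0.16213.
Unpooled SE = √(p̂₁(1−p̂₁)/n₁ + p̂₂(1−p̂₂)/n₂) = √(0.000203145 + 0.000315616) = 0.022776.
z* = 1.282 at the 80% level. Margin = 1.282·0.022776 = 0.02920.
So the interval runs from -0.1913 to -0.1329.

(-0.1913, -0.1329)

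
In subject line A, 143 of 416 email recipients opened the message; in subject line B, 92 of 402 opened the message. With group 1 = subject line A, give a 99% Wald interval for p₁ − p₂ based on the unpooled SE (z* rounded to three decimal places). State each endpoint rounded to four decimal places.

p̂₁ = 0.34375, p̂₂ = 0.22886, so the observed difference is 0.11489.
SE = √(0.000542274 + 0.000439007) = √0.000981281 = 0.031325.
The 99% critical value is z* = 2.576. Margin = 2.576·0.031325 = 0.08069.
Interval: 0.11489 ± 0.08069 → (0.0342, 0.1956).

(0.0342, 0.1956)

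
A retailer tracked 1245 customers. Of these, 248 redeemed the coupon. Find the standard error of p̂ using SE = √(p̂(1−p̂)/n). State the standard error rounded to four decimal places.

The sample proportion is 248/1245 = 0.19920.
p̂(1−p̂) = 0.159519.
SE = √(0.159519/1245) = 0.0113.

SE = 0.0113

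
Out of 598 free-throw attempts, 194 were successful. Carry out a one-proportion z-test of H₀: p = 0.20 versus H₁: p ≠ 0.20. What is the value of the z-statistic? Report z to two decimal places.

With x = 194 successes in n = 598, p̂ = 0.32441.
Null standard error: √(0.20·0.80/598) = √0.000267559 = 0.016357.
z = (0.32441 − 0.20)/0.016357 = 0.12441/0.016357 = 7.61.

z = 7.61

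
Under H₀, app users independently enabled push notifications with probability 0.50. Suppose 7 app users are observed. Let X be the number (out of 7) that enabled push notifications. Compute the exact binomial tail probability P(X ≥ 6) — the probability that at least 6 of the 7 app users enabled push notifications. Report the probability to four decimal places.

P = 0.0625

X ~ Binomial(n=7, p=0.50).
P(X ≥ 6) = C(7,6)·0.50^6·0.50^1 + C(7,7)·0.50^7·0.50^0.
= 0.054688 + 0.007812 = 0.0625.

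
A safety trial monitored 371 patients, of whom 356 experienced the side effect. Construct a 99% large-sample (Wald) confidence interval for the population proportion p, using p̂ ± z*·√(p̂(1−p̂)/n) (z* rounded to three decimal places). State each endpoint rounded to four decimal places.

Sample proportion p̂ = 356/371 = 0.95957.
SE(p̂) = √(0.95957·0.04043/371) = 0.010226.
The 99% critical value is z* = 2.576.
Margin = 2.576·0.010226 = 0.02634.
So the interval runs from 0.9332 to 0.9859.

(0.9332, 0.9859)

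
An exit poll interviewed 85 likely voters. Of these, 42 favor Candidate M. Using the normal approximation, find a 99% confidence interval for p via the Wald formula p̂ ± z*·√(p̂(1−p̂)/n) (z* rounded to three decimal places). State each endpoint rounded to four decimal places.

(0.3544, 0.6338)

The sample proportion is 42/85 = 0.49412.
SE(p̂) = √(0.49412·0.50588/85) = 0.054229.
For 99% confidence, z* = 2.576.
Margin = 2.576·0.054229 = 0.13969.
CI: 0.49412 ± 0.13969 = (0.3544, 0.6338).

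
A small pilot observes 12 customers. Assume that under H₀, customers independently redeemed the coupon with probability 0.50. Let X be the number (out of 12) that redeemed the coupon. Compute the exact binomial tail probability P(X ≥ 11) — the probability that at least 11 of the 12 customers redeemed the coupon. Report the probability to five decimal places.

P = 0.00317

X is binomial with n = 12 and p = 0.50.
P(X ≥ 11) = C(12,11)·0.50^11·0.50^1 + C(12,12)·0.50^12·0.50^0.
= 0.002930 + 0.000244 = 0.00317.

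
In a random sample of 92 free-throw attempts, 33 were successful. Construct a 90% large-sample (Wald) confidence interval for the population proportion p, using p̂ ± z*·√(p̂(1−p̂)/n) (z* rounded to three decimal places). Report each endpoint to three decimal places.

p̂ = 33/92 = 0.35870.
Standard error of p̂: √(0.230033/92) = √0.002500360 = 0.050004.
For 90% confidence, z* = 1.645.
Margin = 1.645·0.050004 = 0.08226.
Interval: 0.35870 ± 0.08226 → (0.276, 0.441).

(0.276, 0.441)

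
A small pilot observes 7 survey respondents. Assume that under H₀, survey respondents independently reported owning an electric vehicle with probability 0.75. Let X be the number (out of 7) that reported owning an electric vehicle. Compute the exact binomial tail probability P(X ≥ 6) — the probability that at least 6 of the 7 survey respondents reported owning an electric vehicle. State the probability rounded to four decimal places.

P = 0.4449

X is binomial with n = 7 and p = 0.75.
P(X ≥ 6) = C(7,6)·0.75^6·0.25^1 + C(7,7)·0.75^7·0.25^0.
= 0.311462 + 0.133484 = 0.4449.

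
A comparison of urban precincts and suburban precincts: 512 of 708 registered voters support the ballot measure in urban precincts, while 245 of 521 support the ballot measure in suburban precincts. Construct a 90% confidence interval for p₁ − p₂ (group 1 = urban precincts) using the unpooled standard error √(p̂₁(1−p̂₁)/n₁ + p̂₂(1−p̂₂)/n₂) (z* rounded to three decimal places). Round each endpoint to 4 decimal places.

p̂₁ = 0.72316, p̂₂ = 0.47025, so the observed difference is 0.25291.
Unpooled SE = √(p̂₁(1−p̂₁)/n₁ + p̂₂(1−p̂₂)/n₂) = √(0.000282765 + 0.000478148) = 0.027585.
The 90% critical value is z* = 1.645. Margin = 1.645·0.027585 = 0.04538.
CI: 0.25291 ± 0.04538 = (0.2075, 0.2983).

(0.2075, 0.2983)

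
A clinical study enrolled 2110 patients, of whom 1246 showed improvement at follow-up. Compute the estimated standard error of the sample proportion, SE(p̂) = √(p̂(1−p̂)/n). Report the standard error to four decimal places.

Sample proportion p̂ = 1246/2110 = 0.59052.
p̂(1−p̂) = 0.241806.
Dividing by n and taking the root: √0.000114600 = 0.0107.

SE = 0.0107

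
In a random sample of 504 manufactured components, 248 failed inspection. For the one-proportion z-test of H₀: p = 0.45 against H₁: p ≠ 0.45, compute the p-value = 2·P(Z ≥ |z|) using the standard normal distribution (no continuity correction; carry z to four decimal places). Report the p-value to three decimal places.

p̂ = 248/504 = 0.49206.
SE₀ = √(0.45·0.55/504) = 0.022160.
z = (p̂ − p₀)/SE = (248/504 − 0.45)/0.022160 ≈ 1.8982.
p-value = 2·P(Z ≥ |z|) with z = 1.8982 → 0.058.

p-value = 0.058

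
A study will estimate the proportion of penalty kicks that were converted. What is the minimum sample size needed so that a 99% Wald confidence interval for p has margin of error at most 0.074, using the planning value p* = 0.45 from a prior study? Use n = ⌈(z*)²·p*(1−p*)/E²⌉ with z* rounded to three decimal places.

n = 300

z* = 2.576 at the 99% level.
p*(1−p*) = 0.45·0.55 = 0.2475.
Required n before rounding: 6.635776 × 0.2475 / 0.074² = 299.919.
⌈299.919⌉ = 300.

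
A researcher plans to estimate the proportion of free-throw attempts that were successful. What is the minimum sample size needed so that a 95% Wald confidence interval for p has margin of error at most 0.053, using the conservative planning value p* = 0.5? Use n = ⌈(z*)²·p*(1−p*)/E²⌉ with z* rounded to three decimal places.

n = 342

For 95% confidence, z* = 1.960.
p*(1−p*) = 0.2500.
Required n before rounding: 3.841600 × 0.2500 / 0.053² = 341.901.
Rounding up, n = 342.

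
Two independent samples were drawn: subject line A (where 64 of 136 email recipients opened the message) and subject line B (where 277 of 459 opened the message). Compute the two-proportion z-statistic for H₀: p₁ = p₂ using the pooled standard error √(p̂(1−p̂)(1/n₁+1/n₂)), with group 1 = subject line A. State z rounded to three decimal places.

z = -2.752

p̂₁ = 64/136 = 0.47059, p̂₂ = 277/459 = 0.60349.
Pooling: p̂ = 341/595 = 0.57311.
Pooled SE = √[0.2446550·0.00953159] ≈ 0.048290.
z = (p̂₁ − p̂₂)/SE = (0.47059 − 0.60349)/0.048290 = -0.13290/0.048290 = -2.752.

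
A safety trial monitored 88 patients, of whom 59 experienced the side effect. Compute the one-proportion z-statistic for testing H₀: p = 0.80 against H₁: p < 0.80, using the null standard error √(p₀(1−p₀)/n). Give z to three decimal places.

With x = 59 successes in n = 88, p̂ = 0.67045.
Under H₀, SE = √(p₀(1−p₀)/n) = √(0.80·0.20/88) = √0.001818182 = 0.042640.
z = (p̂ − p₀)/SE = (0.67045 − 0.80)/0.042640 = -3.038.

z = -3.038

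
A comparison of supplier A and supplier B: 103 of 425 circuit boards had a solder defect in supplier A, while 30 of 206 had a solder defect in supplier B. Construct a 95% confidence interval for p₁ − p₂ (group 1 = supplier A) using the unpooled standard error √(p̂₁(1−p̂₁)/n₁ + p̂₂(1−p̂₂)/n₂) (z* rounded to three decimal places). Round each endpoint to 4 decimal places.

p̂₁ = 103/425 = 0.24235, p̂₂ = 30/206 = 0.14563; p̂₁ − p̂₂ = 0.09672.
Unpooled SE = √(p̂₁(1−p̂₁)/n₁ + p̂₂(1−p̂₂)/n₂) = √(0.000432042 + 0.000603993) = 0.032188.
For 95% confidence, z* = 1.960. Margin = 1.960·0.032188 = 0.06309.
CI: 0.09672 ± 0.06309 = (0.0336, 0.1598).

(0.0336, 0.1598)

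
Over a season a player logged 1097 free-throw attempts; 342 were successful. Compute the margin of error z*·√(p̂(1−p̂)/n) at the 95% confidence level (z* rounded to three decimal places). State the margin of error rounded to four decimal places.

The sample proportion is 342/1097 = 0.31176.
Standard error of p̂: √(0.214565/1097) = √0.000195593 = 0.013985.
The 95% critical value is z* = 1.960.
Margin of error = z*·SE = 1.960 × 0.013985 = 0.0274.

ME = 0.0274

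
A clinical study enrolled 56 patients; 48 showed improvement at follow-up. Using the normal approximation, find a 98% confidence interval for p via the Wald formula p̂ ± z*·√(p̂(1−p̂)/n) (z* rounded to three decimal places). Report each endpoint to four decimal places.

p̂ = 48/56 = 0.85714.
SE(p̂) = √(0.85714·0.14286/56) = 0.046761.
z* = 2.326 at the 98% level.
Margin = 2.326·0.046761 = 0.10877.
CI: 0.85714 ± 0.10877 = (0.7484, 0.9659).

(0.7484, 0.9659)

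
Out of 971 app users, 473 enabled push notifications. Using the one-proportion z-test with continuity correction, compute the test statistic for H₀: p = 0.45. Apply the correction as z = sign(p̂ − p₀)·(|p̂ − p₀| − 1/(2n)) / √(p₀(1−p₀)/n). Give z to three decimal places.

p̂ = 473/971 = 0.48713. p̂ − p₀ = 0.037127.
1/(2n) = 0.000515.
Corrected numerator: |0.037127| − 0.000515 = 0.036612.
SE₀ = √(0.45·0.55/971) = 0.015965.
z = (+)0.036612/0.015965 = 2.293.

z = 2.293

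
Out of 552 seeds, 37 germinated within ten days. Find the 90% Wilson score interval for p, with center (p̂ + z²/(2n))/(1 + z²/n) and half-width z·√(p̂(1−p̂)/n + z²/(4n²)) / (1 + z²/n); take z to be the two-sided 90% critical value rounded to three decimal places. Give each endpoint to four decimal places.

p̂ = 37/552 = 0.06703; z = 1.645, so z² = 2.706025.
Denominator 1 + z²/n = 1 + 2.706025/552 = 1.004902.
Adjusted center: (0.06703 + z²/(2n))/1.004902 = 0.06914.
Radicand: p̂(1−p̂)/n + z²/(4n²) = 0.000113290 + 0.000002220 = 0.000115510.
Half-width = z·√(radicand)/denom = 1.645·0.010748/1.004902 = 0.01759.
Interval: 0.06914 ± 0.01759 → (0.0515, 0.0867).

(0.0515, 0.0867)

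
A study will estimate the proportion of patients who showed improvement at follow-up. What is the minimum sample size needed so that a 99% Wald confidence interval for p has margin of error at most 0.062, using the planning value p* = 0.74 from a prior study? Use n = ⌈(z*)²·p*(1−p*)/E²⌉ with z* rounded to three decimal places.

n = 333

For 99% confidence, z* = 2.576.
p*(1−p*) = 0.1924.
Required n before rounding: 6.635776 × 0.1924 / 0.062² = 332.134.
Rounding up, n = 333.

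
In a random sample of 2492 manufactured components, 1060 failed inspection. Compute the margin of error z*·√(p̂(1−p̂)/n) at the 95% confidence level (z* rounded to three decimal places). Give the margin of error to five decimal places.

With x = 1060 successes in n = 2492, p̂ = 0.42536.
Standard error of p̂: √(0.244429/2492) = √0.000098085 = 0.009904.
z* = 1.960 at the 95% level.
ME = 1.960·0.009904 = 0.01941.

ME = 0.01941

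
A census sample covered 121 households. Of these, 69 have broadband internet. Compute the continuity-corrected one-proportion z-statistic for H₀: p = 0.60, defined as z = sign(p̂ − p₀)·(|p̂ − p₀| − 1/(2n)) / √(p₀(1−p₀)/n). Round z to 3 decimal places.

z = -0.575

p̂ = 69/121 = 0.57025. p̂ − p₀ = -0.029752.
Continuity correction 1/(2n) = 1/242 = 0.004132.
Corrected numerator: |-0.029752| − 0.004132 = 0.025620.
SE₀ = √(0.60·0.40/121) = 0.044536.
z = (−)0.025620/0.044536 = -0.575.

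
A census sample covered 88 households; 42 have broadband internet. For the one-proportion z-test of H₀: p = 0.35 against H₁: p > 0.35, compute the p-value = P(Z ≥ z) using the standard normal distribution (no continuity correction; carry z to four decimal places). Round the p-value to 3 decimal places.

p̂ = 42/88 = 0.47727.
SE₀ = √(0.35·0.65/88) = 0.050845.
Test statistic (full precision, shown to 4 dp): z = (42/88 − 0.35)/SE₀ ≈ 2.5031.
p-value = P(Z ≥ z) with z = 2.5031 → 0.006.

p-value = 0.006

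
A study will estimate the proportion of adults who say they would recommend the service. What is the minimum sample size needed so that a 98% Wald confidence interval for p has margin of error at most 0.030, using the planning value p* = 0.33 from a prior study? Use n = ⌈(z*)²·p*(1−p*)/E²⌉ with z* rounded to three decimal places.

The 98% critical value is z* = 2.326.
p*(1−p*) = 0.33·0.67 = 0.2211.
(z*)²·p*(1−p*)/E² = 5.410276·0.2211/0.000900 = 1329.124.
Rounding up, n = 1330.

n = 1330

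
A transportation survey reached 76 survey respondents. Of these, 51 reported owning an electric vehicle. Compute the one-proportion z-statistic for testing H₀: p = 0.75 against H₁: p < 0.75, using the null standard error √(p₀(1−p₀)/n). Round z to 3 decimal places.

z = -1.589

With x = 51 successes in n = 76, p̂ = 0.67105.
SE₀ = √(0.75·0.25/76) = 0.049670.
z = (p̂ − p₀)/SE = (0.67105 − 0.75)/0.049670 = -1.589.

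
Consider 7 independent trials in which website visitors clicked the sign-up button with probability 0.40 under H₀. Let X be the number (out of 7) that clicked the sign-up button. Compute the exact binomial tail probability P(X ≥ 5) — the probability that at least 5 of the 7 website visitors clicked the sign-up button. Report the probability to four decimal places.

P = 0.0963

X is binomial with n = 7 and p = 0.40.
P(X ≥ 5) = C(7,5)·0.40^5·0.60^2 + C(7,6)·0.40^6·0.60^1 + C(7,7)·0.40^7·0.60^0.
= 0.077414 + 0.017203 + 0.001638 = 0.0963.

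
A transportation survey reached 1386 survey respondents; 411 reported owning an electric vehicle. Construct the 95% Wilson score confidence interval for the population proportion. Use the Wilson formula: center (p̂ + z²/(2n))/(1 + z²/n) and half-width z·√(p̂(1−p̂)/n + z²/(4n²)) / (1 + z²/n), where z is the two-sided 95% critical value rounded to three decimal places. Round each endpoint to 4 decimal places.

Here p̂ = 411/1386 = 0.29654 and z = 1.960 (z² = 3.841600).
Denominator 1 + z²/n = 1 + 3.841600/1386 = 1.002772.
Center = (0.29654 + 0.001386)/1.002772 = 0.29710.
Radicand: p̂(1−p̂)/n + z²/(4n²) = 0.000150507 + 0.000000500 = 0.000151007.
Half-width = 1.960·√0.000151007/1.002772 = 0.02402.
CI: 0.29710 ± 0.02402 = (0.2731, 0.3211).

(0.2731, 0.3211)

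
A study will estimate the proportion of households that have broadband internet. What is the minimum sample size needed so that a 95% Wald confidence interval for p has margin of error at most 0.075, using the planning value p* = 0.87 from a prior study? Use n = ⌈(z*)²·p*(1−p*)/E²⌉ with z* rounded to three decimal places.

n = 78

The 95% critical value is z* = 1.960.
p*(1−p*) = 0.1131.
Required n before rounding: 3.841600 × 0.1131 / 0.075² = 77.242.
⌈77.242⌉ = 78.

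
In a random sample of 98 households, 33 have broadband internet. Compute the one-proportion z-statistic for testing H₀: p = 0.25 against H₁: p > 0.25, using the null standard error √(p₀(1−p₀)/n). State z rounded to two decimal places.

z = 1.98

p̂ = 33/98 = 0.33673.
SE₀ = √(0.25·0.75/98) = 0.043741.
z = (p̂ − p₀)/SE = (0.33673 − 0.25)/0.043741 = 1.98.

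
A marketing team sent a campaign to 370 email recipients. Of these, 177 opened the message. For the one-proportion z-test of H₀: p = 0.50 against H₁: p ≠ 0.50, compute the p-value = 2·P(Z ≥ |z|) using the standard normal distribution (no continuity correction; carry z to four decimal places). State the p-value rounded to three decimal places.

p̂ = 177/370 = 0.47838.
Null standard error: √(0.50·0.50/370) = √0.000675676 = 0.025994.
z = (p̂ − p₀)/SE = (177/370 − 0.50)/0.025994 ≈ -0.8318.
From the standard normal, 2·P(Z ≥ |z|) = 0.406.

p-value = 0.406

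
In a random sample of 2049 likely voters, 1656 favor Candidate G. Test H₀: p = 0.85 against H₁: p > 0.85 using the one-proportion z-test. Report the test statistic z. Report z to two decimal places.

Sample proportion p̂ = 1656/2049 = 0.80820.
Under H₀, SE = √(p₀(1−p₀)/n) = √(0.85·0.15/2049) = √0.000062225 = 0.007888.
Test statistic: z = -0.04180/0.007888 = -5.30.

z = -5.30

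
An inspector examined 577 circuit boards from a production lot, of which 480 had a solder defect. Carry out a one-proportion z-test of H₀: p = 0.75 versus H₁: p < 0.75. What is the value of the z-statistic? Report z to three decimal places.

z = 4.543

p̂ = 480/577 = 0.83189.
SE₀ = √(0.75·0.25/577) = 0.018027.
z = (0.83189 − 0.75)/0.018027 = 0.08189/0.018027 = 4.543.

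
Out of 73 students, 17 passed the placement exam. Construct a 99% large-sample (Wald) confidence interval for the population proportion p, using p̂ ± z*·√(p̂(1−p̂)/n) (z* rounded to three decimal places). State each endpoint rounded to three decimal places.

The sample proportion is 17/73 = 0.23288.
SE = √(p̂(1−p̂)/n) = √(0.178645/73) = 0.049469.
z* = 2.576 at the 99% level.
Margin of error: 2.576 × 0.049469 = 0.12743.
So the interval runs from 0.105 to 0.360.

(0.105, 0.360)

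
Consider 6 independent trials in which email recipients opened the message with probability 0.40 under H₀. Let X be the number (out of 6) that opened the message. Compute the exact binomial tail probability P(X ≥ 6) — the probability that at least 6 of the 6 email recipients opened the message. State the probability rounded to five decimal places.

X is binomial with n = 6 and p = 0.40.
P(X ≥ 6) = C(6,6)·0.40^6·0.60^0.
= 0.004096 = 0.00410.

P = 0.00410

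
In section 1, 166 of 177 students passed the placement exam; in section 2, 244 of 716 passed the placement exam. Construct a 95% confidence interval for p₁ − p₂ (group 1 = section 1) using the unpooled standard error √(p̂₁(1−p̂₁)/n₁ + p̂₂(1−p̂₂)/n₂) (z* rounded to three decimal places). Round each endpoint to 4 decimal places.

(0.5474, 0.6468)

p̂₁ = 0.93785, p̂₂ = 0.34078, so the observed difference is 0.59707.
SE = √(0.000329292 + 0.000313757) = √0.000643049 = 0.025358.
For 95% confidence, z* = 1.960. Margin = 1.960·0.025358 = 0.04970.
Interval: 0.59707 ± 0.04970 → (0.5474, 0.6468).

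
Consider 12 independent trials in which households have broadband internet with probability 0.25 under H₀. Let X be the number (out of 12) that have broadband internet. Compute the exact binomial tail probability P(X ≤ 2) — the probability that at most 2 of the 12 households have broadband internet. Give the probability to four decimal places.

P = 0.3907

X ~ Binomial(n=12, p=0.25).
P(X ≤ 2) = C(12,0)·0.25^0·0.75^12 + C(12,1)·0.25^1·0.75^11 + C(12,2)·0.25^2·0.75^10.
= 0.031676 + 0.126705 + 0.232293 = 0.3907.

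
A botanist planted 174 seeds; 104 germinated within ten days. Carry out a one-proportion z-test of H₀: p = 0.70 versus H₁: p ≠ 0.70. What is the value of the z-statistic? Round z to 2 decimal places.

The sample proportion is 104/174 = 0.59770.
Null standard error: √(0.70·0.30/174) = √0.001206897 = 0.034740.
z = (0.59770 − 0.70)/0.034740 = -0.10230/0.034740 = -2.94.

z = -2.94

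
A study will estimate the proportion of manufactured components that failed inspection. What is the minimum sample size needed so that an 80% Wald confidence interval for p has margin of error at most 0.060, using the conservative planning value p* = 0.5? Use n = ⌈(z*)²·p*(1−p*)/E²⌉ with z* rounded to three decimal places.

For 80% confidence, z* = 1.282.
p*(1−p*) = 0.2500.
Required n before rounding: 1.643524 × 0.2500 / 0.060² = 114.134.
⌈114.134⌉ = 115.

n = 115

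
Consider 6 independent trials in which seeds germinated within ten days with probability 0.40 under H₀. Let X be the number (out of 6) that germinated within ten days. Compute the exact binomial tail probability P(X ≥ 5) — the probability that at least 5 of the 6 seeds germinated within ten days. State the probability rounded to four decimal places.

P = 0.0410

X is binomial with n = 6 and p = 0.40.
P(X ≥ 5) = C(6,5)·0.40^5·0.60^1 + C(6,6)·0.40^6·0.60^0.
= 0.036864 + 0.004096 = 0.0410.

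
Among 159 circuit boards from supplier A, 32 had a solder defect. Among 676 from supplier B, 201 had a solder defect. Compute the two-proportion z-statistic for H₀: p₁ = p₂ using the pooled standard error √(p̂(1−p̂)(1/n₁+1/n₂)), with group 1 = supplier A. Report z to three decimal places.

p̂₁ = 32/159 = 0.20126, p̂₂ = 201/676 = 0.29734.
Pooled p̂ = (32+201)/(159+676) = 233/835 = 0.27904.
Pooled SE = √[0.2011775·0.00776860] ≈ 0.039533.
z = -0.09608/0.039533 = -2.430.

z = -2.430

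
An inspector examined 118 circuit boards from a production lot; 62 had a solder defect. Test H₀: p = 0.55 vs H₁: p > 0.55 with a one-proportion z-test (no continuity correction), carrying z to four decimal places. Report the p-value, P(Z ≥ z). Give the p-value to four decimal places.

p-value = 0.7042

p̂ = 62/118 = 0.52542.
SE₀ = √(0.55·0.45/118) = 0.045798.
Test statistic (full precision, shown to 4 dp): z = (62/118 − 0.55)/SE₀ ≈ -0.5366.
From the standard normal, P(Z ≥ z) = 0.7042.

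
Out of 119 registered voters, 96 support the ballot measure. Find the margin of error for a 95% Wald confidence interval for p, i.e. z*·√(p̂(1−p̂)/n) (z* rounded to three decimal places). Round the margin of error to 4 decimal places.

With x = 96 successes in n = 119, p̂ = 0.80672.
Standard error of p̂: √(0.155921/119) = √0.001310262 = 0.036198.
For 95% confidence, z* = 1.960.
ME = 1.960·0.036198 = 0.0709.

ME = 0.0709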